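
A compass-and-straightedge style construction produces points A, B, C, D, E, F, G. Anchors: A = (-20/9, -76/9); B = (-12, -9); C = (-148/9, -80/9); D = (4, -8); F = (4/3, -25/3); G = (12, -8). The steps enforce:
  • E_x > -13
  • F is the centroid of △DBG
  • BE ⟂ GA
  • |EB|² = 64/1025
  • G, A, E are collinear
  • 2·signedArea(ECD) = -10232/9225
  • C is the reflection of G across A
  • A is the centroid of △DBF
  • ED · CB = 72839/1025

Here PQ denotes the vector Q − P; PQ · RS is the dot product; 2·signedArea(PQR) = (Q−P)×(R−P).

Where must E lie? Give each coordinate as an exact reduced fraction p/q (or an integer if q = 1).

E = (-12308/1025, -8969/1025)

1. E_x = -12308/1025  [G, A, E are collinear ∩ BE ⟂ GA]
2. E_y = -8969/1025  [G, A, E are collinear ∩ BE ⟂ GA]
   → E = (-12308/1025, -8969/1025)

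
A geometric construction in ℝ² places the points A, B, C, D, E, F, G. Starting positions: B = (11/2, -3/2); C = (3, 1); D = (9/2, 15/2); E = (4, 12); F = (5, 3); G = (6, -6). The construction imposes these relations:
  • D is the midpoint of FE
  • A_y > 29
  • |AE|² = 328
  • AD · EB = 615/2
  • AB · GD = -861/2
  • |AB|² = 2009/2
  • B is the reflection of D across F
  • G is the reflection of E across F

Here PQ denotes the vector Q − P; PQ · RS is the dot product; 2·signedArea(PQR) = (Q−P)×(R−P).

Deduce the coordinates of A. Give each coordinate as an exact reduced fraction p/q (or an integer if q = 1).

1. A_x = 2  [line 3/2·x + -27/2·y + 402 = 0 ∩ |AB|² = 2009/2]
2. A_y = 30  [line 3/2·x + -27/2·y + 402 = 0 ∩ |AB|² = 2009/2]
   → A = (2, 30)

A = (2, 30)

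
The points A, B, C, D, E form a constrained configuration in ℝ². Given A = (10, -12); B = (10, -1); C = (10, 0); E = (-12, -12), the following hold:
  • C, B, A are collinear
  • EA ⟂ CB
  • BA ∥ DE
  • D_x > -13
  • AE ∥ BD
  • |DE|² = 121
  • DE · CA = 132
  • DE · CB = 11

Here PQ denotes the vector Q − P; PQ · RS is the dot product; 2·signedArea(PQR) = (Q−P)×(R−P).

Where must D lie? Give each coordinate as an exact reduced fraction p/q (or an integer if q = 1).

1. D_x = -12  [BA ∥ DE ∩ AE ∥ BD]
2. D_y = -1  [BA ∥ DE ∩ AE ∥ BD]
   → D = (-12, -1)

D = (-12, -1)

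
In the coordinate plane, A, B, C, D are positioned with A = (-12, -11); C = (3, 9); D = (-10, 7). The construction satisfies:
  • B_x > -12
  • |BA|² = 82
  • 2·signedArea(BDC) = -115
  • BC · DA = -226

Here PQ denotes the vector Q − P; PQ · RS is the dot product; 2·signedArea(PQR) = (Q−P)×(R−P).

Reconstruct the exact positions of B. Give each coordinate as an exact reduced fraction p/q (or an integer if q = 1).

B = (-11, -2)

1. B_x = -11  [2·signedArea(BDC) = -115 ∩ BC · DA = -226]
2. B_y = -2  [2·signedArea(BDC) = -115 ∩ BC · DA = -226]
   → B = (-11, -2)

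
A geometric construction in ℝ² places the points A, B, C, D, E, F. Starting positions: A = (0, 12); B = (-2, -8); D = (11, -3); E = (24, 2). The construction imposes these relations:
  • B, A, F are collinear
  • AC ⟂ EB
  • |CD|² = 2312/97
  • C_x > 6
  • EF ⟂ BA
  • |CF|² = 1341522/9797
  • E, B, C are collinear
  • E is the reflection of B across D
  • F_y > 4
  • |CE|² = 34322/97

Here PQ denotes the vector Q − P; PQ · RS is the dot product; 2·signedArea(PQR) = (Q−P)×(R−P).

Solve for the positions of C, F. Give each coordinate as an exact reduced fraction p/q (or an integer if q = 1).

C = (625/97, -461/97)
F = (-76/101, 452/101)

1. C_x = 625/97  [E, B, C are collinear ∩ AC ⟂ EB]
2. C_y = -461/97  [E, B, C are collinear ∩ AC ⟂ EB]
   → C = (625/97, -461/97)
3. F_x = -76/101  [B, A, F are collinear ∩ EF ⟂ BA]
4. F_y = 452/101  [B, A, F are collinear ∩ EF ⟂ BA]
   → F = (-76/101, 452/101)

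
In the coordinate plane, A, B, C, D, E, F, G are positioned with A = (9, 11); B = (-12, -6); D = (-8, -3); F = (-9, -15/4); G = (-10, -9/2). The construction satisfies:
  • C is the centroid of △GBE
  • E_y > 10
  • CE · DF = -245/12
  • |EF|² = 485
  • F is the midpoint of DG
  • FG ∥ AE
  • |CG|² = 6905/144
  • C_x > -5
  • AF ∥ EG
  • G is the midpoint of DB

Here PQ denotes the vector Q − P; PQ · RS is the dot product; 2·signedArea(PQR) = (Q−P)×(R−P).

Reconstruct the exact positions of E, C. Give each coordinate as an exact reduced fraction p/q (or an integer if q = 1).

C = (-14/3, -1/12)
E = (8, 41/4)

1. E_x = 8  [AF ∥ EG ∩ FG ∥ AE]
2. E_y = 41/4  [AF ∥ EG ∩ FG ∥ AE]
   → E = (8, 41/4)
3. C_x = -14/3  [C is the centroid of △GBE]
4. C_y = -1/12  [C is the centroid of △GBE]
   → C = (-14/3, -1/12)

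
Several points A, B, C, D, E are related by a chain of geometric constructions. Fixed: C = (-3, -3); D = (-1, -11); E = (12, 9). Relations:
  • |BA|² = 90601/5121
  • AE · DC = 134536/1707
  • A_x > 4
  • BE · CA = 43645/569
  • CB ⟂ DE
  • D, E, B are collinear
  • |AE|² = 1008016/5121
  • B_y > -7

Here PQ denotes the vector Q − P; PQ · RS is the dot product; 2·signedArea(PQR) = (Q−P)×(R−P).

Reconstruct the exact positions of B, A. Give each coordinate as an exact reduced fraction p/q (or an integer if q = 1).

A = (7432/1707, -4717/1707)
B = (1173/569, -3579/569)

1. B_x = 1173/569  [D, E, B are collinear ∩ CB ⟂ DE]
2. B_y = -3579/569  [D, E, B are collinear ∩ CB ⟂ DE]
   → B = (1173/569, -3579/569)
3. A_x = 7432/1707  [AE · DC = 134536/1707 ∩ BE · CA = 43645/569]
4. A_y = -4717/1707  [AE · DC = 134536/1707 ∩ BE · CA = 43645/569]
   → A = (7432/1707, -4717/1707)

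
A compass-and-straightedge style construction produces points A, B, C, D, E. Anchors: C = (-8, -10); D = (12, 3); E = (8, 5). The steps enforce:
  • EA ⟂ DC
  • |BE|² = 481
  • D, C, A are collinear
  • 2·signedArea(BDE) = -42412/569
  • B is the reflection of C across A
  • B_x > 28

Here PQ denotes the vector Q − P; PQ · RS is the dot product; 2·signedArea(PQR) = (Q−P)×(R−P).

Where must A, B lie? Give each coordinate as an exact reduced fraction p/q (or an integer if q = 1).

1. A_x = 5748/569  [D, C, A are collinear ∩ EA ⟂ DC]
2. A_y = 1005/569  [D, C, A are collinear ∩ EA ⟂ DC]
   → A = (5748/569, 1005/569)
3. B_x = 16048/569  [B is the reflection of C across A]
4. B_y = 7700/569  [B is the reflection of C across A]
   → B = (16048/569, 7700/569)

A = (5748/569, 1005/569)
B = (16048/569, 7700/569)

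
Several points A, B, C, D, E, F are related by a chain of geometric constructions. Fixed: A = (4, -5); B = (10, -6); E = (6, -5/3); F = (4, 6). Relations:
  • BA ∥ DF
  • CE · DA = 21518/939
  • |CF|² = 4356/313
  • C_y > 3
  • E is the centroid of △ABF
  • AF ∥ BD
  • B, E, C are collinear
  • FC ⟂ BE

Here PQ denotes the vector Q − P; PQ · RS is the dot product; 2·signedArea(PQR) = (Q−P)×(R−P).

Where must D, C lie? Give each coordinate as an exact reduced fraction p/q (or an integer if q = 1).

C = (394/313, 1086/313)
D = (10, 5)

1. D_x = 10  [BA ∥ DF ∩ AF ∥ BD]
2. D_y = 5  [BA ∥ DF ∩ AF ∥ BD]
   → D = (10, 5)
3. C_x = 394/313  [B, E, C are collinear ∩ FC ⟂ BE]
4. C_y = 1086/313  [B, E, C are collinear ∩ FC ⟂ BE]
   → C = (394/313, 1086/313)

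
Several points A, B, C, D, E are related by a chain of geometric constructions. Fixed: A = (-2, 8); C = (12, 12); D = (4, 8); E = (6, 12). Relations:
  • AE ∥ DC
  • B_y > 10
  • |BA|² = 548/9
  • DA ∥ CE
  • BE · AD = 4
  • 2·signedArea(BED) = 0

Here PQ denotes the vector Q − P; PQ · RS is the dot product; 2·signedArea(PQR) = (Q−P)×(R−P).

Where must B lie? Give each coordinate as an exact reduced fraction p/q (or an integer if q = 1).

1. B_x = 16/3  [2·signedArea(BED) = 0 ∩ BE · AD = 4]
2. B_y = 32/3  [2·signedArea(BED) = 0 ∩ BE · AD = 4]
   → B = (16/3, 32/3)

B = (16/3, 32/3)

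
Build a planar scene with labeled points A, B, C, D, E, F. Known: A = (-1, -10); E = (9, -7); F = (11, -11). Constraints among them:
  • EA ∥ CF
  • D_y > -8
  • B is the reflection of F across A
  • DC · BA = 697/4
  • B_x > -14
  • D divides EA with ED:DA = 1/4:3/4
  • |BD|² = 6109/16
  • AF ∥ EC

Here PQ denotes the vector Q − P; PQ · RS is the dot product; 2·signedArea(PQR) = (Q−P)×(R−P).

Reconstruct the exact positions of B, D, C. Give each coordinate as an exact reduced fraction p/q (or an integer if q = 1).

1. B_x = -13  [B is the reflection of F across A]
2. B_y = -9  [B is the reflection of F across A]
   → B = (-13, -9)
3. D_x = 13/2  [D divides EA with ED:DA = 1/4:3/4]
4. D_y = -31/4  [D divides EA with ED:DA = 1/4:3/4]
   → D = (13/2, -31/4)
5. C_x = 21  [EA ∥ CF ∩ AF ∥ EC]
6. C_y = -8  [EA ∥ CF ∩ AF ∥ EC]
   → C = (21, -8)

B = (-13, -9)
C = (21, -8)
D = (13/2, -31/4)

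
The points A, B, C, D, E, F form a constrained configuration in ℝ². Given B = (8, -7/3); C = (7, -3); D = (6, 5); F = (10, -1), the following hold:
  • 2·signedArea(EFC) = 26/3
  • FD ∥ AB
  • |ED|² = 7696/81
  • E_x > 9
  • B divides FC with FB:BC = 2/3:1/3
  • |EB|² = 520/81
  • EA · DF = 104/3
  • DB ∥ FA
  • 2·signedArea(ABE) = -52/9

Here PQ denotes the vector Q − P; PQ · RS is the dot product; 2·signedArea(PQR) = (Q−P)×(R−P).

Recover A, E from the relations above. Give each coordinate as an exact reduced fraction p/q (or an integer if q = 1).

A = (12, -25/3)
E = (10, -35/9)

1. A_x = 12  [FD ∥ AB ∩ DB ∥ FA]
2. A_y = -25/3  [FD ∥ AB ∩ DB ∥ FA]
   → A = (12, -25/3)
3. E_x = 10  [2·signedArea(EFC) = 26/3 ∩ 2·signedArea(ABE) = -52/9]
4. E_y = -35/9  [2·signedArea(EFC) = 26/3 ∩ 2·signedArea(ABE) = -52/9]
   → E = (10, -35/9)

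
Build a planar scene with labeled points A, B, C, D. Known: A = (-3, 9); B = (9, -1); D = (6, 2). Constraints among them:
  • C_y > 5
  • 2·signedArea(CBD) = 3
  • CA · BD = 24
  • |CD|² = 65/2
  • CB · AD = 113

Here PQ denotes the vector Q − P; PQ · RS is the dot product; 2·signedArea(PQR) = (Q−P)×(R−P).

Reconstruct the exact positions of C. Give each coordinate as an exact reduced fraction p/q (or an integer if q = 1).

C = (3/2, 11/2)

1. C_x = 3/2  [2·signedArea(CBD) = 3 ∩ CB · AD = 113]
2. C_y = 11/2  [2·signedArea(CBD) = 3 ∩ CB · AD = 113]
   → C = (3/2, 11/2)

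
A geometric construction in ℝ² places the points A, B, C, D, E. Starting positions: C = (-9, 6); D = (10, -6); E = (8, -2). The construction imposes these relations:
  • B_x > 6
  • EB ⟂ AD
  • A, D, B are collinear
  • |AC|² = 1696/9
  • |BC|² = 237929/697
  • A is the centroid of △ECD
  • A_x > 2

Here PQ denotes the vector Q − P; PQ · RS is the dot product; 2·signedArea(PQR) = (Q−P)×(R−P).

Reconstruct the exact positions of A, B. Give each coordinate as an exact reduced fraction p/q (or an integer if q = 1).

1. A_x = 3  [A is the centroid of △ECD]
2. A_y = -2/3  [A is the centroid of △ECD]
   → A = (3, -2/3)
3. B_x = 4744/697  [A, D, B are collinear ∩ EB ⟂ AD]
4. B_y = -2486/697  [A, D, B are collinear ∩ EB ⟂ AD]
   → B = (4744/697, -2486/697)

A = (3, -2/3)
B = (4744/697, -2486/697)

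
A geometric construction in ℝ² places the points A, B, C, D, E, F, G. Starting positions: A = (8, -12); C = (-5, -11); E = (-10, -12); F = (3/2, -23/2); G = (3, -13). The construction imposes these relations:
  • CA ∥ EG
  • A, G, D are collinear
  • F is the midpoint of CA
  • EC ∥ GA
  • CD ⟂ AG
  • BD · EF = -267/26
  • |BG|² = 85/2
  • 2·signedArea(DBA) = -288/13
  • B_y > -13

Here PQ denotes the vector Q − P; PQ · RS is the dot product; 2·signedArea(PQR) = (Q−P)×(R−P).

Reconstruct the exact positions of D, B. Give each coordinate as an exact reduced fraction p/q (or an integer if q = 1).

B = (-7/2, -25/2)
D = (-56/13, -188/13)

1. D_x = -56/13  [A, G, D are collinear ∩ CD ⟂ AG]
2. D_y = -188/13  [A, G, D are collinear ∩ CD ⟂ AG]
   → D = (-56/13, -188/13)
3. B_x = -7/2  [BD · EF = -267/26 ∩ 2·signedArea(DBA) = -288/13]
4. B_y = -25/2  [BD · EF = -267/26 ∩ 2·signedArea(DBA) = -288/13]
   → B = (-7/2, -25/2)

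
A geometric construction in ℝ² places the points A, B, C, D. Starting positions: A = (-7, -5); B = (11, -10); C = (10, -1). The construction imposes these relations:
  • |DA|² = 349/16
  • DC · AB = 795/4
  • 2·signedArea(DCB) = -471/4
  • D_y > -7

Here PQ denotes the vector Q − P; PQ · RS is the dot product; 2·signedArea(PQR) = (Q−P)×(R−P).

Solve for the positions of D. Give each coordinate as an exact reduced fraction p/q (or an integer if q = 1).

D = (-5/2, -25/4)

1. D_x = -5/2  [DC · AB = 795/4 ∩ 2·signedArea(DCB) = -471/4]
2. D_y = -25/4  [DC · AB = 795/4 ∩ 2·signedArea(DCB) = -471/4]
   → D = (-5/2, -25/4)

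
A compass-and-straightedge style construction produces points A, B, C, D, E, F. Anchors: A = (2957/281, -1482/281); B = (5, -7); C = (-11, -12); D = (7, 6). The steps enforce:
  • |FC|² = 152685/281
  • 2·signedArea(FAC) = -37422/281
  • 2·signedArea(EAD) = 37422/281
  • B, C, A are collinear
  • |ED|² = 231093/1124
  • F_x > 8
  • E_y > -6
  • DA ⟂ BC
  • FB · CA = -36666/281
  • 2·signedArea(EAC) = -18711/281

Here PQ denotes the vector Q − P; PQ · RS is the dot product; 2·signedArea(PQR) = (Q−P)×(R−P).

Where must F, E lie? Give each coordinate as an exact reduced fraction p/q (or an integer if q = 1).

E = (-629/562, -1635/281)
F = (2462/281, 102/281)

1. F_x = 2462/281  [2·signedArea(FAC) = -37422/281 ∩ FB · CA = -36666/281]
2. F_y = 102/281  [2·signedArea(FAC) = -37422/281 ∩ FB · CA = -36666/281]
   → F = (2462/281, 102/281)
3. E_x = -629/562  [2·signedArea(EAD) = 37422/281 ∩ 2·signedArea(EAC) = -18711/281]
4. E_y = -1635/281  [2·signedArea(EAD) = 37422/281 ∩ 2·signedArea(EAC) = -18711/281]
   → E = (-629/562, -1635/281)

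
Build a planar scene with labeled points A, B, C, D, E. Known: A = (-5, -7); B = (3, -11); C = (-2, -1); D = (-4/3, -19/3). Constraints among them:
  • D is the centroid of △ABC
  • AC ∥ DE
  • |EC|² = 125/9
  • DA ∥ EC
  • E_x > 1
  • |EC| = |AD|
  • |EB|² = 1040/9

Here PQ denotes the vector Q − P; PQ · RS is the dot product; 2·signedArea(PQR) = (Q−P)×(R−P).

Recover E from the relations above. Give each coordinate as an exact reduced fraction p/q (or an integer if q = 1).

1. E_x = 5/3  [DA ∥ EC ∩ AC ∥ DE]
2. E_y = -1/3  [DA ∥ EC ∩ AC ∥ DE]
   → E = (5/3, -1/3)

E = (5/3, -1/3)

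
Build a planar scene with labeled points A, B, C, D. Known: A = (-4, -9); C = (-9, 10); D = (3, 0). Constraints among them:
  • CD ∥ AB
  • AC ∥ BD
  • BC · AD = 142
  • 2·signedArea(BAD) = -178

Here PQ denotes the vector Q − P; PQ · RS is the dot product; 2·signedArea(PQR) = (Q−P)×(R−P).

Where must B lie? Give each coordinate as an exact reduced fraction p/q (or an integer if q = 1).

B = (8, -19)

1. B_x = 8  [AC ∥ BD ∩ CD ∥ AB]
2. B_y = -19  [AC ∥ BD ∩ CD ∥ AB]
   → B = (8, -19)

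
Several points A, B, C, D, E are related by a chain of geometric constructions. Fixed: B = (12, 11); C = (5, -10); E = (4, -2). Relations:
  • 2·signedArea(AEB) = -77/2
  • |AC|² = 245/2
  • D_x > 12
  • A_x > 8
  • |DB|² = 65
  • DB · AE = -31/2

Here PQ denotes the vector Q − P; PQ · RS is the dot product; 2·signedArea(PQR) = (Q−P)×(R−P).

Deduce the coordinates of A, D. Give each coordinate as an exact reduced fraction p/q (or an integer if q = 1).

1. A_x = 17/2  [line -13·x + 8·y + 213/2 = 0 ∩ |AC|² = 245/2]
2. A_y = 1/2  [line -13·x + 8·y + 213/2 = 0 ∩ |AC|² = 245/2]
   → A = (17/2, 1/2)
3. D_x = 13  [line 9/2·x + 5/2·y + -66 = 0 ∩ |DB|² = 65]
4. D_y = 3  [line 9/2·x + 5/2·y + -66 = 0 ∩ |DB|² = 65]
   → D = (13, 3)

A = (17/2, 1/2)
D = (13, 3)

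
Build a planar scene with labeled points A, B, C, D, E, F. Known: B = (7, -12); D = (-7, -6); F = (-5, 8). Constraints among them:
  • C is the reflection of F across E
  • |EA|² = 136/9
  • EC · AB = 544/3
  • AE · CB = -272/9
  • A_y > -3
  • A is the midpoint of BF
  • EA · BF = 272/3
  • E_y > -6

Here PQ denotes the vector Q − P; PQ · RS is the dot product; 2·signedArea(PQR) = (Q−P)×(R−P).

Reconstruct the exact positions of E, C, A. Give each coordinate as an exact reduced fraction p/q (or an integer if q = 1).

1. A_x = 1  [A is the midpoint of BF]
2. A_y = -2  [A is the midpoint of BF]
   → A = (1, -2)
3. E_x = 3  [line 12·x + -20·y + -428/3 = 0 ∩ |EA|² = 136/9]
4. E_y = -16/3  [line 12·x + -20·y + -428/3 = 0 ∩ |EA|² = 136/9]
   → E = (3, -16/3)
5. C_x = 11  [C is the reflection of F across E]
6. C_y = -56/3  [C is the reflection of F across E]
   → C = (11, -56/3)

A = (1, -2)
C = (11, -56/3)
E = (3, -16/3)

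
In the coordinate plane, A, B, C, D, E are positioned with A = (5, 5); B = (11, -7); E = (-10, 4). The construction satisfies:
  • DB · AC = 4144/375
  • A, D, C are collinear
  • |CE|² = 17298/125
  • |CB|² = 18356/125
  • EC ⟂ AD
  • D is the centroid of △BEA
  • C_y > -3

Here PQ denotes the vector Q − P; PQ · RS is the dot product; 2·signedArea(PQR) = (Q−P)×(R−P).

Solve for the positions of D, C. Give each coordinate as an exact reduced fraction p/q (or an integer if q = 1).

1. D_x = 2  [D is the centroid of △BEA]
2. D_y = 2/3  [D is the centroid of △BEA]
   → D = (2, 2/3)
3. C_x = -41/125  [A, D, C are collinear ∩ EC ⟂ AD]
4. C_y = -337/125  [A, D, C are collinear ∩ EC ⟂ AD]
   → C = (-41/125, -337/125)

C = (-41/125, -337/125)
D = (2, 2/3)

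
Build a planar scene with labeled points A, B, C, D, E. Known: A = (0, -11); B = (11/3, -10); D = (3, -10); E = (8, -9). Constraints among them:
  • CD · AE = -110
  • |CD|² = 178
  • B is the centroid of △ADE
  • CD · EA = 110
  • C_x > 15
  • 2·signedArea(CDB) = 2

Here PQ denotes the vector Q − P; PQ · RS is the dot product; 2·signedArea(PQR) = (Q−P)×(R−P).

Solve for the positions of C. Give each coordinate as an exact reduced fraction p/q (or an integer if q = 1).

1. C_x = 16  [2·signedArea(CDB) = 2 ∩ CD · AE = -110]
2. C_y = -7  [2·signedArea(CDB) = 2 ∩ CD · AE = -110]
   → C = (16, -7)

C = (16, -7)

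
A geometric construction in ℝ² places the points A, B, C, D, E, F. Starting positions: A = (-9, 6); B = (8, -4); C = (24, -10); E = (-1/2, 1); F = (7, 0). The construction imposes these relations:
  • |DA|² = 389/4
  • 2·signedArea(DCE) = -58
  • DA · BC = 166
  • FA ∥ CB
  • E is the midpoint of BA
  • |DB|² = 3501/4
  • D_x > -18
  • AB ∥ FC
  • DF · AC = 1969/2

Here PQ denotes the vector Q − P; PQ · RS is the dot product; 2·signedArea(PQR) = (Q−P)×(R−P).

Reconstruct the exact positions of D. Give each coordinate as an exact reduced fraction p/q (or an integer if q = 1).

1. D_x = -35/2  [2·signedArea(DCE) = -58 ∩ DF · AC = 1969/2]
2. D_y = 11  [2·signedArea(DCE) = -58 ∩ DF · AC = 1969/2]
   → D = (-35/2, 11)

D = (-35/2, 11)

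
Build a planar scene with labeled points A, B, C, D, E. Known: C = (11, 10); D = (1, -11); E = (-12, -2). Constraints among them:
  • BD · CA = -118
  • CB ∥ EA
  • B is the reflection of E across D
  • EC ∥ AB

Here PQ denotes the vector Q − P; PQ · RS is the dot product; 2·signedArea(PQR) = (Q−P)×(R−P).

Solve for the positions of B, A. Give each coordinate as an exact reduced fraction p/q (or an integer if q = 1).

1. B_x = 14  [B is the reflection of E across D]
2. B_y = -20  [B is the reflection of E across D]
   → B = (14, -20)
3. A_x = -9  [EC ∥ AB ∩ CB ∥ EA]
4. A_y = -32  [EC ∥ AB ∩ CB ∥ EA]
   → A = (-9, -32)

A = (-9, -32)
B = (14, -20)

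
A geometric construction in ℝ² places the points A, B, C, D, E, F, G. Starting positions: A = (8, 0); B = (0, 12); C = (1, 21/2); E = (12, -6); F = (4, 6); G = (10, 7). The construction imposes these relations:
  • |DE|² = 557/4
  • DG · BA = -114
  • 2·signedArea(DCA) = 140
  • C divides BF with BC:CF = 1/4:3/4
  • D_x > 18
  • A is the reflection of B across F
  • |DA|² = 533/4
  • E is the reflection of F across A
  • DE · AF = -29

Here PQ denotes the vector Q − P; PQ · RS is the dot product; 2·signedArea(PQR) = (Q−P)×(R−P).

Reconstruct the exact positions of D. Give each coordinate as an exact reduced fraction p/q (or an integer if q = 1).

1. D_x = 19  [DG · BA = -114 ∩ 2·signedArea(DCA) = 140]
2. D_y = 7/2  [DG · BA = -114 ∩ 2·signedArea(DCA) = 140]
   → D = (19, 7/2)

D = (19, 7/2)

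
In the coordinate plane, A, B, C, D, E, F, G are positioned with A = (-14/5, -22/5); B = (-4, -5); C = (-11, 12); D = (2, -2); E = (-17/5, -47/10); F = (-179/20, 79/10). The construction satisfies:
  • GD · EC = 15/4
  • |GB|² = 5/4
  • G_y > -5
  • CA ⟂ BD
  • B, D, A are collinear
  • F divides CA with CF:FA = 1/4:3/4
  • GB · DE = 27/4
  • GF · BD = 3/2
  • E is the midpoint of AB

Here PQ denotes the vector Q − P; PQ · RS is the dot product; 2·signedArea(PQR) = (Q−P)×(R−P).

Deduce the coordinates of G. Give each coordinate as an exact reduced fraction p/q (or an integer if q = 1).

G = (-3, -9/2)

1. G_x = -3  [GB · DE = 27/4 ∩ GD · EC = 15/4]
2. G_y = -9/2  [GB · DE = 27/4 ∩ GD · EC = 15/4]
   → G = (-3, -9/2)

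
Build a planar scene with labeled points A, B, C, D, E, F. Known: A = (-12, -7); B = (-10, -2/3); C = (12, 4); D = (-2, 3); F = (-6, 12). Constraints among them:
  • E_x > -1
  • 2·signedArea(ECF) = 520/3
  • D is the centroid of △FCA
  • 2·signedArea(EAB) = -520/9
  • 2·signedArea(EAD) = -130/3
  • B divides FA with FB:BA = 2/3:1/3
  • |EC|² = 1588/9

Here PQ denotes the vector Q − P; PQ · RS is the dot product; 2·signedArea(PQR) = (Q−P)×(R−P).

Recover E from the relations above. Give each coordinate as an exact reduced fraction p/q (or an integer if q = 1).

E = (-2/3, 0)

1. E_x = -2/3  [2·signedArea(EAD) = -130/3 ∩ 2·signedArea(EAB) = -520/9]
2. E_y = 0  [2·signedArea(EAD) = -130/3 ∩ 2·signedArea(EAB) = -520/9]
   → E = (-2/3, 0)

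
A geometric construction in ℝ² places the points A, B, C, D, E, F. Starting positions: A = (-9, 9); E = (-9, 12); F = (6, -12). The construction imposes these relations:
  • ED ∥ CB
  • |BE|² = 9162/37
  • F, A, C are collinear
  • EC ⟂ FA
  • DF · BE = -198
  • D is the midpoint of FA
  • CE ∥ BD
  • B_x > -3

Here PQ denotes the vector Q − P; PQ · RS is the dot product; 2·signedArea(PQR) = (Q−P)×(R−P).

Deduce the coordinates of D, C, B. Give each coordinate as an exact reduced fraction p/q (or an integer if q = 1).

1. D_x = -3/2  [D is the midpoint of FA]
2. D_y = -3/2  [D is the midpoint of FA]
   → D = (-3/2, -3/2)
3. C_x = -771/74  [F, A, C are collinear ∩ EC ⟂ FA]
4. C_y = 813/74  [F, A, C are collinear ∩ EC ⟂ FA]
   → C = (-771/74, 813/74)
5. B_x = -108/37  [CE ∥ BD ∩ ED ∥ CB]
6. B_y = -93/37  [CE ∥ BD ∩ ED ∥ CB]
   → B = (-108/37, -93/37)

B = (-108/37, -93/37)
C = (-771/74, 813/74)
D = (-3/2, -3/2)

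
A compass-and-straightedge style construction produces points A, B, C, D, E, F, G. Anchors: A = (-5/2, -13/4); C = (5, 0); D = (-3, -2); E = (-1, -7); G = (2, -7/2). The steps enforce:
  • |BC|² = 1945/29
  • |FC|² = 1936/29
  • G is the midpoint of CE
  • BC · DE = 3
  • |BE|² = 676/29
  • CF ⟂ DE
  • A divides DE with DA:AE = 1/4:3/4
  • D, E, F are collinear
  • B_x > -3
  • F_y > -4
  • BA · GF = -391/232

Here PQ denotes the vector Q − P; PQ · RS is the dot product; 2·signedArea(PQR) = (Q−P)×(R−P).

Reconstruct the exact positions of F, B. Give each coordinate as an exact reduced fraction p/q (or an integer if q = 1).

B = (-81/29, -73/29)
F = (-75/29, -88/29)

1. F_x = -75/29  [D, E, F are collinear ∩ CF ⟂ DE]
2. F_y = -88/29  [D, E, F are collinear ∩ CF ⟂ DE]
   → F = (-75/29, -88/29)
3. B_x = -81/29  [BA · GF = -391/232 ∩ BC · DE = 3]
4. B_y = -73/29  [BA · GF = -391/232 ∩ BC · DE = 3]
   → B = (-81/29, -73/29)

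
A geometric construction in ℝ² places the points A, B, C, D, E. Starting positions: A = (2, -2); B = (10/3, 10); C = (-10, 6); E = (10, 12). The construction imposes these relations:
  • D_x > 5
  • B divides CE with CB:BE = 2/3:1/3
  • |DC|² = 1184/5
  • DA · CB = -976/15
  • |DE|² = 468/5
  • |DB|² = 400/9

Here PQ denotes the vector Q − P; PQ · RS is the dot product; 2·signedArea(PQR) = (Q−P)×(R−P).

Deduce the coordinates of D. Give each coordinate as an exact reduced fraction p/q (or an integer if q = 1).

D = (26/5, 18/5)

1. D_x = 26/5  [line -40/3·x + -4·y + 1256/15 = 0 ∩ |DC|² = 1184/5]
2. D_y = 18/5  [line -40/3·x + -4·y + 1256/15 = 0 ∩ |DC|² = 1184/5]
   → D = (26/5, 18/5)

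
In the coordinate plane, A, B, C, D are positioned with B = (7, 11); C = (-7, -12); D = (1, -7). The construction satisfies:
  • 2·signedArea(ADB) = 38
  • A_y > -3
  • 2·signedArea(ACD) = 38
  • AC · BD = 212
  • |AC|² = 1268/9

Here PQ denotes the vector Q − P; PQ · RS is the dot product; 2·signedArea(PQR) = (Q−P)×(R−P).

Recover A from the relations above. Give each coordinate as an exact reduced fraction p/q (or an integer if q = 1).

1. A_x = 1/3  [AC · BD = 212 ∩ 2·signedArea(ACD) = 38]
2. A_y = -8/3  [AC · BD = 212 ∩ 2·signedArea(ACD) = 38]
   → A = (1/3, -8/3)

A = (1/3, -8/3)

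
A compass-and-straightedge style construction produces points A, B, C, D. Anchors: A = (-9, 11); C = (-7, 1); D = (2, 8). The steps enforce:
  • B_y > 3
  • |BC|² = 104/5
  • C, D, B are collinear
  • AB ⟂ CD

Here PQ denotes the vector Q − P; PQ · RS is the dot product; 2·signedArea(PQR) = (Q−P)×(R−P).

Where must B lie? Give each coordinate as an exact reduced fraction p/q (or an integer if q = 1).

1. B_x = -17/5  [C, D, B are collinear ∩ AB ⟂ CD]
2. B_y = 19/5  [C, D, B are collinear ∩ AB ⟂ CD]
   → B = (-17/5, 19/5)

B = (-17/5, 19/5)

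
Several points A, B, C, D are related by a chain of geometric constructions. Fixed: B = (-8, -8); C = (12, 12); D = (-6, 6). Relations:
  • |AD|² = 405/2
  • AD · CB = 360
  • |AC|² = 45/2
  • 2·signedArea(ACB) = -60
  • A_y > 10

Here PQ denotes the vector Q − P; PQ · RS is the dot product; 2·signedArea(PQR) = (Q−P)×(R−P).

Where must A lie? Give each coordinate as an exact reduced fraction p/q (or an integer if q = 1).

1. A_x = 15/2  [2·signedArea(ACB) = -60 ∩ AD · CB = 360]
2. A_y = 21/2  [2·signedArea(ACB) = -60 ∩ AD · CB = 360]
   → A = (15/2, 21/2)

A = (15/2, 21/2)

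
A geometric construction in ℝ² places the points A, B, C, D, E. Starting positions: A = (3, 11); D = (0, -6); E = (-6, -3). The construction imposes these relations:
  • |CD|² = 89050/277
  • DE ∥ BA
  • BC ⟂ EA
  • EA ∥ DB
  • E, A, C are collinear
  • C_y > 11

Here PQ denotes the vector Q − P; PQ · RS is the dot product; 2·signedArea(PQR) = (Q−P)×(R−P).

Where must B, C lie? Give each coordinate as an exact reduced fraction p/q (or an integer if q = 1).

1. B_x = 9  [DE ∥ BA ∩ EA ∥ DB]
2. B_y = 8  [DE ∥ BA ∩ EA ∥ DB]
   → B = (9, 8)
3. C_x = 939/277  [E, A, C are collinear ∩ BC ⟂ EA]
4. C_y = 3215/277  [E, A, C are collinear ∩ BC ⟂ EA]
   → C = (939/277, 3215/277)

B = (9, 8)
C = (939/277, 3215/277)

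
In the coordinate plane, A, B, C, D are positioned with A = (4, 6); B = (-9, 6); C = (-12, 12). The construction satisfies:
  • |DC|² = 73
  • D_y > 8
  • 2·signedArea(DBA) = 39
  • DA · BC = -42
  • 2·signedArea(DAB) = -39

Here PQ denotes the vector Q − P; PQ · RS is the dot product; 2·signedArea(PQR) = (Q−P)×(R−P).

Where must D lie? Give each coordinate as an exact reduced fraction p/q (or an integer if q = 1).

1. D_x = -4  [2·signedArea(DBA) = 39 ∩ DA · BC = -42]
2. D_y = 9  [2·signedArea(DBA) = 39 ∩ DA · BC = -42]
   → D = (-4, 9)

D = (-4, 9)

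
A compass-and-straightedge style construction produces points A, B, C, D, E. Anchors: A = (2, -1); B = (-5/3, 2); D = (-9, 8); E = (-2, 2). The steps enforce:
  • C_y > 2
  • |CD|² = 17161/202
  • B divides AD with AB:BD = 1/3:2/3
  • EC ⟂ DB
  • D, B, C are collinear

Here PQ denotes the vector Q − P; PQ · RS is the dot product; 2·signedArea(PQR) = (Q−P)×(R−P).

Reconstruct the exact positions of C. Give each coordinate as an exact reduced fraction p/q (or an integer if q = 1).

C = (-377/202, 437/202)

1. C_x = -377/202  [D, B, C are collinear ∩ EC ⟂ DB]
2. C_y = 437/202  [D, B, C are collinear ∩ EC ⟂ DB]
   → C = (-377/202, 437/202)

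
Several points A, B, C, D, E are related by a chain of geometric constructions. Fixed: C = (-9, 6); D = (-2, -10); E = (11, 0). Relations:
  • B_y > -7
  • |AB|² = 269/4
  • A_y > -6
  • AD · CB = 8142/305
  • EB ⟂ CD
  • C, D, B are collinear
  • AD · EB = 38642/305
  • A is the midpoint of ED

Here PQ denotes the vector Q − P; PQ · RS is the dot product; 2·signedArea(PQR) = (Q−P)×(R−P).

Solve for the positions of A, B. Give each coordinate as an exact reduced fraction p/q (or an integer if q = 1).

A = (9/2, -5)
B = (-1093/305, -1946/305)

1. A_x = 9/2  [A is the midpoint of ED]
2. A_y = -5  [A is the midpoint of ED]
   → A = (9/2, -5)
3. B_x = -1093/305  [C, D, B are collinear ∩ EB ⟂ CD]
4. B_y = -1946/305  [C, D, B are collinear ∩ EB ⟂ CD]
   → B = (-1093/305, -1946/305)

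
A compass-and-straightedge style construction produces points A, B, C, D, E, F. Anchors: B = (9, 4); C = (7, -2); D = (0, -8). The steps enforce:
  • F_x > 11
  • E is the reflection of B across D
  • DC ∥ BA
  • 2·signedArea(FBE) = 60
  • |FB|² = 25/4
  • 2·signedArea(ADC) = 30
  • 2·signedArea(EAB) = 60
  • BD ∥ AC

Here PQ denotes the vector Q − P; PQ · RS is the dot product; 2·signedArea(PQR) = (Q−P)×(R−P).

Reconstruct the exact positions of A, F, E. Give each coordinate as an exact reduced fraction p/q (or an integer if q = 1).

A = (16, 10)
E = (-9, -20)
F = (23/2, 4)

1. A_x = 16  [BD ∥ AC ∩ DC ∥ BA]
2. A_y = 10  [BD ∥ AC ∩ DC ∥ BA]
   → A = (16, 10)
3. E_x = -9  [E is the reflection of B across D]
4. E_y = -20  [E is the reflection of B across D]
   → E = (-9, -20)
5. F_x = 23/2  [line 24·x + -18·y + -204 = 0 ∩ |FB|² = 25/4]
6. F_y = 4  [line 24·x + -18·y + -204 = 0 ∩ |FB|² = 25/4]
   → F = (23/2, 4)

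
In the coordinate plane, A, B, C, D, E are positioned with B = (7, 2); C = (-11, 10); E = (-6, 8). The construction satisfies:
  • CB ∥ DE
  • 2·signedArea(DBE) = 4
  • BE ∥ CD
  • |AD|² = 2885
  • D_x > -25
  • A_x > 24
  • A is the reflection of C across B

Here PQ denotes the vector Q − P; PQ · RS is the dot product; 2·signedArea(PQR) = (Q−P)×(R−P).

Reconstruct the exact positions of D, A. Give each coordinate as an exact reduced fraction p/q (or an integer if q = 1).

A = (25, -6)
D = (-24, 16)

1. D_x = -24  [CB ∥ DE ∩ BE ∥ CD]
2. D_y = 16  [CB ∥ DE ∩ BE ∥ CD]
   → D = (-24, 16)
3. A_x = 25  [A is the reflection of C across B]
4. A_y = -6  [A is the reflection of C across B]
   → A = (25, -6)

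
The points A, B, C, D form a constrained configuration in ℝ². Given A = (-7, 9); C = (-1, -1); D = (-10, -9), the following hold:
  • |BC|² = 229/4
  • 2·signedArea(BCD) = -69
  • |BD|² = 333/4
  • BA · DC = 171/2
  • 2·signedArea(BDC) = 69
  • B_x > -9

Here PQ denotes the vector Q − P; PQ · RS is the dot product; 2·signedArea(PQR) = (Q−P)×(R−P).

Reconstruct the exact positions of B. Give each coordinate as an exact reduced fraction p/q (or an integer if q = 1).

B = (-17/2, 0)

1. B_x = -17/2  [2·signedArea(BCD) = -69 ∩ BA · DC = 171/2]
2. B_y = 0  [2·signedArea(BCD) = -69 ∩ BA · DC = 171/2]
   → B = (-17/2, 0)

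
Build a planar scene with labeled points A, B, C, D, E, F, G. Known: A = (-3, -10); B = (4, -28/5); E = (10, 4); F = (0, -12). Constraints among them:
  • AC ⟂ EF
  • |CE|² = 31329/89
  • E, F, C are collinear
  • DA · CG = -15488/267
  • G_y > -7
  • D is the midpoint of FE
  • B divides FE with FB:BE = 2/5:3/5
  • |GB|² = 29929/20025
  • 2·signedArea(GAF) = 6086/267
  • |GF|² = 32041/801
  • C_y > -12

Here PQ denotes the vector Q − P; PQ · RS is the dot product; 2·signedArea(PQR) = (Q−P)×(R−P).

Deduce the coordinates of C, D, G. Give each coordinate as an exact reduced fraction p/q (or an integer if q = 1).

C = (5/89, -1060/89)
D = (5, -4)
G = (895/267, -1772/267)

1. C_x = 5/89  [E, F, C are collinear ∩ AC ⟂ EF]
2. C_y = -1060/89  [E, F, C are collinear ∩ AC ⟂ EF]
   → C = (5/89, -1060/89)
3. D_x = 5  [D is the midpoint of FE]
4. D_y = -4  [D is the midpoint of FE]
   → D = (5, -4)
5. G_x = 895/267  [2·signedArea(GAF) = 6086/267 ∩ DA · CG = -15488/267]
6. G_y = -1772/267  [2·signedArea(GAF) = 6086/267 ∩ DA · CG = -15488/267]
   → G = (895/267, -1772/267)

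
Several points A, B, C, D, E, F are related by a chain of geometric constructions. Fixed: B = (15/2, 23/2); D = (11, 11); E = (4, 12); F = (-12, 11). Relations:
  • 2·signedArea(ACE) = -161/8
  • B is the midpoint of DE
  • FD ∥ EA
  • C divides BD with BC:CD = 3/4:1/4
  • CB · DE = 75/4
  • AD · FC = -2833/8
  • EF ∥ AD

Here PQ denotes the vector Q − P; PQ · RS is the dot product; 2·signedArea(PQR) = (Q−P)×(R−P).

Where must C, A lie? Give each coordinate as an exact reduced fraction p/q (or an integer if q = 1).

1. C_x = 81/8  [C divides BD with BC:CD = 3/4:1/4]
2. C_y = 89/8  [C divides BD with BC:CD = 3/4:1/4]
   → C = (81/8, 89/8)
3. A_x = 27  [EF ∥ AD ∩ FD ∥ EA]
4. A_y = 12  [EF ∥ AD ∩ FD ∥ EA]
   → A = (27, 12)

A = (27, 12)
C = (81/8, 89/8)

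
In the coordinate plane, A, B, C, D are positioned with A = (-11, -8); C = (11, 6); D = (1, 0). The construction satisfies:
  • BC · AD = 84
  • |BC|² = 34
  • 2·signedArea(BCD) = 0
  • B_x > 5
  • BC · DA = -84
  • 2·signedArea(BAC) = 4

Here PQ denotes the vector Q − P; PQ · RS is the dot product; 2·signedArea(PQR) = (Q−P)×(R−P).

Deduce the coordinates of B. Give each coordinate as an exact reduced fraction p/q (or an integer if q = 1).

1. B_x = 6  [2·signedArea(BCD) = 0 ∩ BC · DA = -84]
2. B_y = 3  [2·signedArea(BCD) = 0 ∩ BC · DA = -84]
   → B = (6, 3)

B = (6, 3)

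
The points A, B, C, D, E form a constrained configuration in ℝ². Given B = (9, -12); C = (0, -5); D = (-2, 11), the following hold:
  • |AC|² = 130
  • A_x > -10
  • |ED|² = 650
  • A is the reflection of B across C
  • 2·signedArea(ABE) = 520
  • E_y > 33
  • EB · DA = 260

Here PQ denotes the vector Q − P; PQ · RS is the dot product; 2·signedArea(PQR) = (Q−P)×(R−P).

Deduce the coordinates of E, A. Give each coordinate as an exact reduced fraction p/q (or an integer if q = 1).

1. A_x = -9  [A is the reflection of B across C]
2. A_y = 2  [A is the reflection of B across C]
   → A = (-9, 2)
3. E_x = -13  [line 7·x + 9·y + -215 = 0 ∩ |ED|² = 650]
4. E_y = 34  [line 7·x + 9·y + -215 = 0 ∩ |ED|² = 650]
   → E = (-13, 34)

A = (-9, 2)
E = (-13, 34)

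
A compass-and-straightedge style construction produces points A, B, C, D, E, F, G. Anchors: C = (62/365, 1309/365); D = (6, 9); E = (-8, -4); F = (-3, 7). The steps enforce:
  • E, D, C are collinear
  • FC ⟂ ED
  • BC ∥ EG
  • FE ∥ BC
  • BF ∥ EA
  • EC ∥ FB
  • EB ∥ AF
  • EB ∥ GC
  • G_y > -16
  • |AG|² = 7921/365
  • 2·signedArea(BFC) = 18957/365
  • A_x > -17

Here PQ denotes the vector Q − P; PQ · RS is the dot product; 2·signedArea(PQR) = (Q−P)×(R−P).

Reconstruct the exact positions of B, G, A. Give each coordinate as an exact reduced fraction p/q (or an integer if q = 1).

1. B_x = 1887/365  [FE ∥ BC ∩ EC ∥ FB]
2. B_y = 5324/365  [FE ∥ BC ∩ EC ∥ FB]
   → B = (1887/365, 5324/365)
3. G_x = -13  [EB ∥ GC ∩ BC ∥ EG]
4. G_y = -15  [EB ∥ GC ∩ BC ∥ EG]
   → G = (-13, -15)
5. A_x = -5902/365  [EB ∥ AF ∩ BF ∥ EA]
6. A_y = -4229/365  [EB ∥ AF ∩ BF ∥ EA]
   → A = (-5902/365, -4229/365)

A = (-5902/365, -4229/365)
B = (1887/365, 5324/365)
G = (-13, -15)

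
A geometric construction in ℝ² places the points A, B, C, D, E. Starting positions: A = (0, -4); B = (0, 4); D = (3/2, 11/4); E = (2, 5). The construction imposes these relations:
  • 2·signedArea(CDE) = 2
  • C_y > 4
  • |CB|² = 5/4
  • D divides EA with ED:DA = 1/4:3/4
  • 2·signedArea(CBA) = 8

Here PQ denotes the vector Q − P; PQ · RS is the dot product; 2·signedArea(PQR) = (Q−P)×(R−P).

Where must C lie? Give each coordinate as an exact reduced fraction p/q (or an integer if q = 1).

C = (1, 9/2)

1. C_x = 1  [2·signedArea(CDE) = 2 ∩ 2·signedArea(CBA) = 8]
2. C_y = 9/2  [2·signedArea(CDE) = 2 ∩ 2·signedArea(CBA) = 8]
   → C = (1, 9/2)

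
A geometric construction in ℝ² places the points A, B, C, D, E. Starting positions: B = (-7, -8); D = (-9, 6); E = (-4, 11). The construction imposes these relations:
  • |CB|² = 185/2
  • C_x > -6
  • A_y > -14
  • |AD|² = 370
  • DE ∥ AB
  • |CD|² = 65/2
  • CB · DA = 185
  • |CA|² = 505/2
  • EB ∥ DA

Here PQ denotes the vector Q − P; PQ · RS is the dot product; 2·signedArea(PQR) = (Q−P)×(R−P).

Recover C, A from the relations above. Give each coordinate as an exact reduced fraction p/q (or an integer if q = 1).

A = (-12, -13)
C = (-11/2, 3/2)

1. A_x = -12  [DE ∥ AB ∩ EB ∥ DA]
2. A_y = -13  [DE ∥ AB ∩ EB ∥ DA]
   → A = (-12, -13)
3. C_x = -11/2  [line 3·x + 19·y + -12 = 0 ∩ |CB|² = 185/2]
4. C_y = 3/2  [line 3·x + 19·y + -12 = 0 ∩ |CB|² = 185/2]
   → C = (-11/2, 3/2)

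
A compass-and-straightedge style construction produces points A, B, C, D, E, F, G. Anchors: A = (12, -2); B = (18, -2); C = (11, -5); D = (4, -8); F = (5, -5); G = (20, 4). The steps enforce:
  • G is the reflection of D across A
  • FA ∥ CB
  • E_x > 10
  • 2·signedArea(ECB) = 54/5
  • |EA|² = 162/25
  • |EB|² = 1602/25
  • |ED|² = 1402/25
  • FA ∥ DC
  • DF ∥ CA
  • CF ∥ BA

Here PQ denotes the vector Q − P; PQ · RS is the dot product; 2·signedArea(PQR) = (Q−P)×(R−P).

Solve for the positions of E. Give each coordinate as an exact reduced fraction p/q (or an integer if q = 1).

1. E_x = 51/5  [line -3·x + 7·y + 286/5 = 0 ∩ |ED|² = 1402/25]
2. E_y = -19/5  [line -3·x + 7·y + 286/5 = 0 ∩ |ED|² = 1402/25]
   → E = (51/5, -19/5)

E = (51/5, -19/5)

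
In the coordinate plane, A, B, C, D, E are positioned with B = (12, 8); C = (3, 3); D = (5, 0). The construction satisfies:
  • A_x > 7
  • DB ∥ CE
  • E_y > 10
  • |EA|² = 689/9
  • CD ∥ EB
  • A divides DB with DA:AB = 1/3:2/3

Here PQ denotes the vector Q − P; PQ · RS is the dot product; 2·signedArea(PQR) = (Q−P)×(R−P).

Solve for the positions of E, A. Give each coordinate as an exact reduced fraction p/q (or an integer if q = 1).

A = (22/3, 8/3)
E = (10, 11)

1. E_x = 10  [CD ∥ EB ∩ DB ∥ CE]
2. E_y = 11  [CD ∥ EB ∩ DB ∥ CE]
   → E = (10, 11)
3. A_x = 22/3  [A divides DB with DA:AB = 1/3:2/3]
4. A_y = 8/3  [A divides DB with DA:AB = 1/3:2/3]
   → A = (22/3, 8/3)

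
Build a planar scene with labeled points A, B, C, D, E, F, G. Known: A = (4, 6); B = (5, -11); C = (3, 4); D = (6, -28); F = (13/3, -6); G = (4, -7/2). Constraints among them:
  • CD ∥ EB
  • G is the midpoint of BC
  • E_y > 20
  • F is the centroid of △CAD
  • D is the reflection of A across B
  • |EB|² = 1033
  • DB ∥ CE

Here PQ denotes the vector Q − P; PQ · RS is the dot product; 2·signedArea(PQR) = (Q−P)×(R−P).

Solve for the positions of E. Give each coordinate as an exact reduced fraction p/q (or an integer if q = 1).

1. E_x = 2  [CD ∥ EB ∩ DB ∥ CE]
2. E_y = 21  [CD ∥ EB ∩ DB ∥ CE]
   → E = (2, 21)

E = (2, 21)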